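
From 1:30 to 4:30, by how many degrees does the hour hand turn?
The hour hand moves 0.5 degrees per minute.
Time elapsed: 4:30 - 1:30 = 180 minutes
Angular displacement: 180 x 0.5 = 90 degrees

Final answer: 90 degrees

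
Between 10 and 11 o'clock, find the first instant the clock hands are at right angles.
At t minutes past 10:00, the hour hand is at 30 x 10 + 0.5t degrees and the minute hand is at 6t degrees.
The smaller angle between them is 90 degrees when |30H - 5.5t| = 90 or |30H - 5.5t| = 270.
With H = 10, solve 30 x 10 - 5.5t = +/- target for each target:
  t = (30 x 10 - 90) / 5.5 = 38.18
  t = (30 x 10 + 90) / 5.5 = 70.91 (outside (0, 60))
  t = (30 x 10 - 270) / 5.5 = 5.45
  t = (30 x 10 + 270) / 5.5 = 103.64 (outside (0, 60))
Valid solutions in (0, 60): {5.45, 38.18} minutes.
First occurrence: t = 5.45 minutes.
The hands are at right angles at 5.45 minutes past 10:00.

Final answer: 5.45 minutes past 10:00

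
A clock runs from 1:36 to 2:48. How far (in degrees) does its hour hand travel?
The hour hand moves 0.5 degrees per minute.
Time elapsed: 2:48 - 1:36 = 72 minutes
Angular displacement: 72 x 0.5 = 36 degrees

Final answer: 36 degrees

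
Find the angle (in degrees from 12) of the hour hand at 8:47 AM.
The hour hand moves 30 degrees per hour and 0.5 degrees per minute.
At 8:47: (8) x 30 + 47 x 0.5 = 240 + 23.5 = 263.5 degrees

Final answer: 263.5 degrees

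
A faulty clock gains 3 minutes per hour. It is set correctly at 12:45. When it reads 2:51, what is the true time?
For every 60 true minutes, the faulty clock advances 63 minutes, so 1 faulty-clock minute corresponds to 60/63 true minutes.
From 12:45 to 2:51 on the faulty dial is 126 minutes.
True elapsed: 126 x 60/63 = 120 minutes = 2 hours.
True time: 12:45 + 2 hours = 2:45.

Final answer: 2:45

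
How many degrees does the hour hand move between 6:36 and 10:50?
The hour hand moves 0.5 degrees per minute.
Time elapsed: 10:50 - 6:36 = 254 minutes
Angular displacement: 254 x 0.5 = 127 degrees

Final answer: 127 degrees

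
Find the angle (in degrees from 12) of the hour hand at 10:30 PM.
The hour hand moves 30 degrees per hour and 0.5 degrees per minute.
At 10:30: (10) x 30 + 30 x 0.5 = 300 + 15 = 315 degrees

Final answer: 315 degrees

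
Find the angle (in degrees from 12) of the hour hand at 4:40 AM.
The hour hand moves 30 degrees per hour and 0.5 degrees per minute.
At 4:40: (4) x 30 + 40 x 0.5 = 120 + 20 = 140 degrees

Final answer: 140 degrees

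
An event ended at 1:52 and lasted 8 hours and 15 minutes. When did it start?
Starting time: 1:52 = 112 total minutes past 12:00
Subtracting: 8 hours and 15 minutes = 495 minutes
112 - 495 = -383 (negative, add 12 hours = 720) = 337 minutes
= 5 hours and 37 minutes past 12:00 = 5:37

Final answer: 5:37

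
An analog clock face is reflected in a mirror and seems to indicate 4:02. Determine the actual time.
Reflection across the vertical (12-6) axis maps a hand at angle A degrees to (360 - A) degrees, which sends a reading of T minutes past 12:00 to (720 - T) minutes past 12:00.
Mirror reads 4:02 = 242 minutes past 12:00.
Actual time: (720 - 242) mod 720 = 478 minutes = 7:58.

Final answer: 7:58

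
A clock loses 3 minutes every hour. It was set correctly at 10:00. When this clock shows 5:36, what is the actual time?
For every 60 true minutes, the faulty clock advances 57 minutes, so 1 faulty-clock minute corresponds to 60/57 true minutes.
From 10:00 to 5:36 on the faulty dial is 456 minutes.
True elapsed: 456 x 60/57 = 480 minutes = 8 hours.
True time: 10:00 + 8 hours = 6:00.

Final answer: 6:00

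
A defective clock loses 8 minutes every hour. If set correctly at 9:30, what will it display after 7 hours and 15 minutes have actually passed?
For every 60 true minutes, the faulty clock advances 60 - 8 = 52 minutes.
True elapsed: 7 hours and 15 minutes = 435 minutes.
Faulty clock advances: 435 x 52/60 = 377 minutes (drift: 58 minutes behind).
Shown time: 9:30 + 377 minutes = 3:47.

Final answer: 3:47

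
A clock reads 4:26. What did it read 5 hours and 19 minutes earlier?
Starting time: 4:26 = 266 total minutes past 12:00
Subtracting: 5 hours and 19 minutes = 319 minutes
266 - 319 = -53 (negative, add 12 hours = 720) = 667 minutes
= 11 hours and 7 minutes past 12:00 = 11:07

Final answer: 11:07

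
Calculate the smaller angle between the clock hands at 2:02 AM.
Hour hand position: 2 x 30 + 2 x 0.5 = 61 degrees
Minute hand position: 2 x 6 = 12 degrees
Difference: |61 - 12| = 49 degrees
The angle between the hands is 49 degrees

Final answer: 49 degrees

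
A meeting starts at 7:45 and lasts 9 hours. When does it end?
Starting time: 7:45
Adding 0 minutes to 45 minutes: 45 + 0 = 45 minutes
Adding 9 hours: 7 + 9 = 16 - 12 = 4
Final time: 4:45

Final answer: 4:45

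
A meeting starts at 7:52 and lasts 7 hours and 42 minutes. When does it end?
Starting time: 7:52
Adding 42 minutes to 52 minutes: 52 + 42 = 94 minutes = 1 hour and 34 minutes
Adding 7 hours: 7 + 7 + 1 (carry) = 15 - 12 = 3
Final time: 3:34

Final answer: 3:34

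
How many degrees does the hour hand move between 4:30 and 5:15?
The hour hand moves 0.5 degrees per minute.
Time elapsed: 5:15 - 4:30 = 45 minutes
Angular displacement: 45 x 0.5 = 22.5 degrees

Final answer: 22.5 degrees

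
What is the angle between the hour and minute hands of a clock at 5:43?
Hour hand position: 5 x 30 + 43 x 0.5 = 171.5 degrees
Minute hand position: 43 x 6 = 258 degrees
Difference: |171.5 - 258| = 86.5 degrees
The angle between the hands is 86.5 degrees

Final answer: 86.5 degrees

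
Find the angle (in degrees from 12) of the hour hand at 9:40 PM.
The hour hand moves 30 degrees per hour and 0.5 degrees per minute.
At 9:40: (9) x 30 + 40 x 0.5 = 270 + 20 = 290 degrees

Final answer: 290 degrees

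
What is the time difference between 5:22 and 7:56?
From 5:22 to 7:56:
(7 x 60 + 56) - (5 x 60 + 22) = 476 - 322 = 154 minutes
= 2 hours and 34 minutes

Final answer: 2 hours and 34 minutes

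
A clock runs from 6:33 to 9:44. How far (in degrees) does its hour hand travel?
The hour hand moves 0.5 degrees per minute.
Time elapsed: 9:44 - 6:33 = 191 minutes
Angular displacement: 191 x 0.5 = 95.5 degrees

Final answer: 95.5 degrees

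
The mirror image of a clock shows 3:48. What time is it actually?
Reflection across the vertical (12-6) axis maps a hand at angle A degrees to (360 - A) degrees, which sends a reading of T minutes past 12:00 to (720 - T) minutes past 12:00.
Mirror reads 3:48 = 228 minutes past 12:00.
Actual time: (720 - 228) mod 720 = 492 minutes = 8:12.

Final answer: 8:12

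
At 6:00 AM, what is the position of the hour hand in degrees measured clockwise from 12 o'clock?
The hour hand moves 30 degrees per hour and 0.5 degrees per minute.
At 6:00: (6) x 30 + 0 x 0.5 = 180 + 0 = 180 degrees

Final answer: 180 degrees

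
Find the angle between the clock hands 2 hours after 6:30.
First find the time 2 hours after 6:30.
Total minutes: 6 x 60 + 30 + 2 x 60 + 0 = 510.
510 mod 720 = 510 minutes = 8:30.
Now compute the angle at 8:30:
Hour hand: 8 x 30 + 30 x 0.5 = 255 degrees
Minute hand: 30 x 6 = 180 degrees
Difference: |255 - 180| = 75 degrees
The angle is 75 degrees

Final answer: 75 degrees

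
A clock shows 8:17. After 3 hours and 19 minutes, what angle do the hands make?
First find the time 3 hours and 19 minutes after 8:17.
Total minutes: 8 x 60 + 17 + 3 x 60 + 19 = 696.
696 mod 720 = 696 minutes = 11:36.
Now compute the angle at 11:36:
Hour hand: 11 x 30 + 36 x 0.5 = 348 degrees
Minute hand: 36 x 6 = 216 degrees
Difference: |348 - 216| = 132 degrees
The angle is 132 degrees

Final answer: 132 degrees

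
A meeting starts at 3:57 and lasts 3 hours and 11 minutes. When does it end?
Starting time: 3:57
Adding 11 minutes to 57 minutes: 57 + 11 = 68 minutes = 1 hour and 8 minutes
Adding 3 hours: 3 + 3 + 1 (carry) = 7
Final time: 7:08

Final answer: 7:08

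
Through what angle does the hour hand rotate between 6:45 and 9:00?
The hour hand moves 0.5 degrees per minute.
Time elapsed: 9:00 - 6:45 = 135 minutes
Angular displacement: 135 x 0.5 = 67.5 degrees

Final answer: 67.5 degrees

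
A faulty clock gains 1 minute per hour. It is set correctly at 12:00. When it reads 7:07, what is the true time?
For every 60 true minutes, the faulty clock advances 61 minutes, so 1 faulty-clock minute corresponds to 60/61 true minutes.
From 12:00 to 7:07 on the faulty dial is 427 minutes.
True elapsed: 427 x 60/61 = 420 minutes = 7 hours.
True time: 12:00 + 7 hours = 7:00.

Final answer: 7:00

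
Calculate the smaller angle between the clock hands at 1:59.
Hour hand position: 1 x 30 + 59 x 0.5 = 59.5 degrees
Minute hand position: 59 x 6 = 354 degrees
Difference: |59.5 - 354| = 294.5 degrees
Since 294.5 > 180, the smaller angle is 360 - 294.5 = 65.5 degrees

Final answer: 65.5 degrees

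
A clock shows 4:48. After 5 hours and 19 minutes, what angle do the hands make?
First find the time 5 hours and 19 minutes after 4:48.
Total minutes: 4 x 60 + 48 + 5 x 60 + 19 = 607.
607 mod 720 = 607 minutes = 10:07.
Now compute the angle at 10:07:
Hour hand: 10 x 30 + 7 x 0.5 = 303.5 degrees
Minute hand: 7 x 6 = 42 degrees
Difference: |303.5 - 42| = 261.5 degrees
Smaller angle: 360 - 261.5 = 98.5 degrees

Final answer: 98.5 degrees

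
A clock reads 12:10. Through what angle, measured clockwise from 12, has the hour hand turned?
The hour hand moves 30 degrees per hour and 0.5 degrees per minute.
At 12:10: (0) x 30 + 10 x 0.5 = 0 + 5 = 5 degrees

Final answer: 5 degrees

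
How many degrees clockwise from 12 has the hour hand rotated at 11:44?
The hour hand moves 30 degrees per hour and 0.5 degrees per minute.
At 11:44: (11) x 30 + 44 x 0.5 = 330 + 22 = 352 degrees

Final answer: 352 degrees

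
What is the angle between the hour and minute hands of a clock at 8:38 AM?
Hour hand position: 8 x 30 + 38 x 0.5 = 259 degrees
Minute hand position: 38 x 6 = 228 degrees
Difference: |259 - 228| = 31 degrees
The angle between the hands is 31 degrees

Final answer: 31 degrees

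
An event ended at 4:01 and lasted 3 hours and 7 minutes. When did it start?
Starting time: 4:01 = 241 total minutes past 12:00
Subtracting: 3 hours and 7 minutes = 187 minutes
241 - 187 = 54 minutes
= 54 minutes past 12:00 = 12:54

Final answer: 12:54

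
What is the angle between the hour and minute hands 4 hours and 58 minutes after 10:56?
First find the time 4 hours and 58 minutes after 10:56.
Total minutes: 10 x 60 + 56 + 4 x 60 + 58 = 954.
954 mod 720 = 234 minutes = 3:54.
Now compute the angle at 3:54:
Hour hand: 3 x 30 + 54 x 0.5 = 117 degrees
Minute hand: 54 x 6 = 324 degrees
Difference: |117 - 324| = 207 degrees
Smaller angle: 360 - 207 = 153 degrees

Final answer: 153 degrees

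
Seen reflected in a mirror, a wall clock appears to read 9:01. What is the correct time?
Reflection across the vertical (12-6) axis maps a hand at angle A degrees to (360 - A) degrees, which sends a reading of T minutes past 12:00 to (720 - T) minutes past 12:00.
Mirror reads 9:01 = 541 minutes past 12:00.
Actual time: (720 - 541) mod 720 = 179 minutes = 2:59.

Final answer: 2:59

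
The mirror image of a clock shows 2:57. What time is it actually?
Reflection across the vertical (12-6) axis maps a hand at angle A degrees to (360 - A) degrees, which sends a reading of T minutes past 12:00 to (720 - T) minutes past 12:00.
Mirror reads 2:57 = 177 minutes past 12:00.
Actual time: (720 - 177) mod 720 = 543 minutes = 9:03.

Final answer: 9:03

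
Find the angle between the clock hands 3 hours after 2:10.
First find the time 3 hours after 2:10.
Total minutes: 2 x 60 + 10 + 3 x 60 + 0 = 310.
310 mod 720 = 310 minutes = 5:10.
Now compute the angle at 5:10:
Hour hand: 5 x 30 + 10 x 0.5 = 155 degrees
Minute hand: 10 x 6 = 60 degrees
Difference: |155 - 60| = 95 degrees
The angle is 95 degrees

Final answer: 95 degrees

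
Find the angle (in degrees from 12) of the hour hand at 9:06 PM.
The hour hand moves 30 degrees per hour and 0.5 degrees per minute.
At 9:06: (9) x 30 + 6 x 0.5 = 270 + 3 = 273 degrees

Final answer: 273 degrees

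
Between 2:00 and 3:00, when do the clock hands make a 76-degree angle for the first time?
At t minutes past 2:00, the hour hand is at 30 x 2 + 0.5t degrees and the minute hand is at 6t degrees.
The smaller angle between them is 76 degrees when |30H - 5.5t| = 76 or |30H - 5.5t| = 284.
With H = 2, solve 30 x 2 - 5.5t = +/- target for each target:
  t = (30 x 2 - 76) / 5.5 = -2.91 (outside (0, 60))
  t = (30 x 2 + 76) / 5.5 = 24.73
  t = (30 x 2 - 284) / 5.5 = -40.73 (outside (0, 60))
  t = (30 x 2 + 284) / 5.5 = 62.55 (outside (0, 60))
Valid solutions in (0, 60): {24.73} minutes.
The first occurrence is t = 24.73 minutes.
The hands form a 76-degree angle at 24.73 minutes past 2:00.

Final answer: 24.73 minutes past 2:00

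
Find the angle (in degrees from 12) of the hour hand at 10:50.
The hour hand moves 30 degrees per hour and 0.5 degrees per minute.
At 10:50: (10) x 30 + 50 x 0.5 = 300 + 25 = 325 degrees

Final answer: 325 degrees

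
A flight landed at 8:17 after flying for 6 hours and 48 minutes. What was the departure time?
Starting time: 8:17 = 497 total minutes past 12:00
Subtracting: 6 hours and 48 minutes = 408 minutes
497 - 408 = 89 minutes
= 1 hour and 29 minutes past 12:00 = 1:29

Final answer: 1:29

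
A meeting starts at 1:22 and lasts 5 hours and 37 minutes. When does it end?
Starting time: 1:22
Adding 37 minutes to 22 minutes: 22 + 37 = 59 minutes
Adding 5 hours: 1 + 5 = 6
Final time: 6:59

Final answer: 6:59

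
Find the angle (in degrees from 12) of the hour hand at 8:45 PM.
The hour hand moves 30 degrees per hour and 0.5 degrees per minute.
At 8:45: (8) x 30 + 45 x 0.5 = 240 + 22.5 = 262.5 degrees

Final answer: 262.5 degrees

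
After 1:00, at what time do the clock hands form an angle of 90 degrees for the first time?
At t minutes past 1:00, the hour hand is at 30 x 1 + 0.5t degrees and the minute hand is at 6t degrees.
The smaller angle between them is 90 degrees when |30H - 5.5t| = 90 or |30H - 5.5t| = 270.
With H = 1, solve 30 x 1 - 5.5t = +/- target for each target:
  t = (30 x 1 - 90) / 5.5 = -10.91 (outside (0, 60))
  t = (30 x 1 + 90) / 5.5 = 21.82
  t = (30 x 1 - 270) / 5.5 = -43.64 (outside (0, 60))
  t = (30 x 1 + 270) / 5.5 = 54.55
Valid solutions in (0, 60): {21.82, 54.55} minutes.
The first occurrence is t = 21.82 minutes.
The hands form a 90-degree angle at 21.82 minutes past 1:00.

Final answer: 21.82 minutes past 1:00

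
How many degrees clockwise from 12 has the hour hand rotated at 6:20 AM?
The hour hand moves 30 degrees per hour and 0.5 degrees per minute.
At 6:20: (6) x 30 + 20 x 0.5 = 180 + 10 = 190 degrees

Final answer: 190 degrees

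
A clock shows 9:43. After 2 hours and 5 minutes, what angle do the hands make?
First find the time 2 hours and 5 minutes after 9:43.
Total minutes: 9 x 60 + 43 + 2 x 60 + 5 = 708.
708 mod 720 = 708 minutes = 11:48.
Now compute the angle at 11:48:
Hour hand: 11 x 30 + 48 x 0.5 = 354 degrees
Minute hand: 48 x 6 = 288 degrees
Difference: |354 - 288| = 66 degrees
The angle is 66 degrees

Final answer: 66 degrees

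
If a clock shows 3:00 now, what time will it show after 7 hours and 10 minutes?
Starting time: 3:00
Adding 10 minutes to 0 minutes: 0 + 10 = 10 minutes
Adding 7 hours: 3 + 7 = 10
Final time: 10:10

Final answer: 10:10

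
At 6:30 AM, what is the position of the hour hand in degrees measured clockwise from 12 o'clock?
The hour hand moves 30 degrees per hour and 0.5 degrees per minute.
At 6:30: (6) x 30 + 30 x 0.5 = 180 + 15 = 195 degrees

Final answer: 195 degrees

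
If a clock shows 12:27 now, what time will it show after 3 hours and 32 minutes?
Starting time: 12:27
Adding 32 minutes to 27 minutes: 27 + 32 = 59 minutes
Adding 3 hours: 12 + 3 = 15 - 12 = 3
Final time: 3:59

Final answer: 3:59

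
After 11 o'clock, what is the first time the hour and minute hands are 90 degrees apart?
At t minutes past 11:00, the hour hand is at 30 x 11 + 0.5t degrees and the minute hand is at 6t degrees.
The smaller angle between them is 90 degrees when |30H - 5.5t| = 90 or |30H - 5.5t| = 270.
With H = 11, solve 30 x 11 - 5.5t = +/- target for each target:
  t = (30 x 11 - 90) / 5.5 = 43.64
  t = (30 x 11 + 90) / 5.5 = 76.36 (outside (0, 60))
  t = (30 x 11 - 270) / 5.5 = 10.91
  t = (30 x 11 + 270) / 5.5 = 109.09 (outside (0, 60))
Valid solutions in (0, 60): {10.91, 43.64} minutes.
The first occurrence is t = 10.91 minutes.
The hands form a 90-degree angle at 10.91 minutes past 11:00.

Final answer: 10.91 minutes past 11:00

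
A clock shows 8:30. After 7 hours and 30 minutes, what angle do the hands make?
First find the time 7 hours and 30 minutes after 8:30.
Total minutes: 8 x 60 + 30 + 7 x 60 + 30 = 960.
960 mod 720 = 240 minutes = 4:00.
Now compute the angle at 4:00:
Hour hand: 4 x 30 + 0 x 0.5 = 120 degrees
Minute hand: 0 x 6 = 0 degrees
Difference: |120 - 0| = 120 degrees
The angle is 120 degrees

Final answer: 120 degrees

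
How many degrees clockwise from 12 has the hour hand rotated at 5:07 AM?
The hour hand moves 30 degrees per hour and 0.5 degrees per minute.
At 5:07: (5) x 30 + 7 x 0.5 = 150 + 3.5 = 153.5 degrees

Final answer: 153.5 degrees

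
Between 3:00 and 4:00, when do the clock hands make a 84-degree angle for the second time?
At t minutes past 3:00, the hour hand is at 30 x 3 + 0.5t degrees and the minute hand is at 6t degrees.
The smaller angle between them is 84 degrees when |30H - 5.5t| = 84 or |30H - 5.5t| = 276.
With H = 3, solve 30 x 3 - 5.5t = +/- target for each target:
  t = (30 x 3 - 84) / 5.5 = 1.09
  t = (30 x 3 + 84) / 5.5 = 31.64
  t = (30 x 3 - 276) / 5.5 = -33.82 (outside (0, 60))
  t = (30 x 3 + 276) / 5.5 = 66.55 (outside (0, 60))
Valid solutions in (0, 60): {1.09, 31.64} minutes.
The second occurrence is t = 31.64 minutes.
The hands form a 84-degree angle at 31.64 minutes past 3:00.

Final answer: 31.64 minutes past 3:00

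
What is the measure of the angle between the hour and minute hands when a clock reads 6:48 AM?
Hour hand position: 6 x 30 + 48 x 0.5 = 204 degrees
Minute hand position: 48 x 6 = 288 degrees
Difference: |204 - 288| = 84 degrees
The angle between the hands is 84 degrees

Final answer: 84 degrees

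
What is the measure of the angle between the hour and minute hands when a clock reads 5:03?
Hour hand position: 5 x 30 + 3 x 0.5 = 151.5 degrees
Minute hand position: 3 x 6 = 18 degrees
Difference: |151.5 - 18| = 133.5 degrees
The angle between the hands is 133.5 degrees

Final answer: 133.5 degrees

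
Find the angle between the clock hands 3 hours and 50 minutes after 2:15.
First find the time 3 hours and 50 minutes after 2:15.
Total minutes: 2 x 60 + 15 + 3 x 60 + 50 = 365.
365 mod 720 = 365 minutes = 6:05.
Now compute the angle at 6:05:
Hour hand: 6 x 30 + 5 x 0.5 = 182.5 degrees
Minute hand: 5 x 6 = 30 degrees
Difference: |182.5 - 30| = 152.5 degrees
The angle is 152.5 degrees

Final answer: 152.5 degrees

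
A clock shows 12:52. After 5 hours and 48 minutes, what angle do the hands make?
First find the time 5 hours and 48 minutes after 12:52.
Total minutes: 12 x 60 + 52 + 5 x 60 + 48 = 1120.
1120 mod 720 = 400 minutes = 6:40.
Now compute the angle at 6:40:
Hour hand: 6 x 30 + 40 x 0.5 = 200 degrees
Minute hand: 40 x 6 = 240 degrees
Difference: |200 - 240| = 40 degrees
The angle is 40 degrees

Final answer: 40 degrees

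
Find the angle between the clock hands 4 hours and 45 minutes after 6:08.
First find the time 4 hours and 45 minutes after 6:08.
Total minutes: 6 x 60 + 8 + 4 x 60 + 45 = 653.
653 mod 720 = 653 minutes = 10:53.
Now compute the angle at 10:53:
Hour hand: 10 x 30 + 53 x 0.5 = 326.5 degrees
Minute hand: 53 x 6 = 318 degrees
Difference: |326.5 - 318| = 8.5 degrees
The angle is 8.5 degrees

Final answer: 8.5 degrees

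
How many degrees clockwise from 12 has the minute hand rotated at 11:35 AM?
The minute hand moves 6 degrees per minute.
At 11:35: 35 x 6 = 210 degrees

Final answer: 210 degrees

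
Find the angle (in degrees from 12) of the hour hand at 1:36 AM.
The hour hand moves 30 degrees per hour and 0.5 degrees per minute.
At 1:36: (1) x 30 + 36 x 0.5 = 30 + 18 = 48 degrees

Final answer: 48 degrees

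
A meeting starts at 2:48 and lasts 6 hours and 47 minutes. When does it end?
Starting time: 2:48
Adding 47 minutes to 48 minutes: 48 + 47 = 95 minutes = 1 hour and 35 minutes
Adding 6 hours: 2 + 6 + 1 (carry) = 9
Final time: 9:35

Final answer: 9:35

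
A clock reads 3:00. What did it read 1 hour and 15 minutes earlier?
Starting time: 3:00 = 180 total minutes past 12:00
Subtracting: 1 hour and 15 minutes = 75 minutes
180 - 75 = 105 minutes
= 1 hour and 45 minutes past 12:00 = 1:45

Final answer: 1:45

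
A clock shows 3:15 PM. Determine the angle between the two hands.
Hour hand position: 3 x 30 + 15 x 0.5 = 97.5 degrees
Minute hand position: 15 x 6 = 90 degrees
Difference: |97.5 - 90| = 7.5 degrees
The angle between the hands is 7.5 degrees

Final answer: 7.5 degrees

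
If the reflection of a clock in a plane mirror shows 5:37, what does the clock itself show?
Reflection across the vertical (12-6) axis maps a hand at angle A degrees to (360 - A) degrees, which sends a reading of T minutes past 12:00 to (720 - T) minutes past 12:00.
Mirror reads 5:37 = 337 minutes past 12:00.
Actual time: (720 - 337) mod 720 = 383 minutes = 6:23.

Final answer: 6:23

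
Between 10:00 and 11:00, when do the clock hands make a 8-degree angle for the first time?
At t minutes past 10:00, the hour hand is at 30 x 10 + 0.5t degrees and the minute hand is at 6t degrees.
The smaller angle between them is 8 degrees when |30H - 5.5t| = 8 or |30H - 5.5t| = 352.
With H = 10, solve 30 x 10 - 5.5t = +/- target for each target:
  t = (30 x 10 - 8) / 5.5 = 53.09
  t = (30 x 10 + 8) / 5.5 = 56
  t = (30 x 10 - 352) / 5.5 = -9.45 (outside (0, 60))
  t = (30 x 10 + 352) / 5.5 = 118.55 (outside (0, 60))
Valid solutions in (0, 60): {53.09, 56} minutes.
The first occurrence is t = 53.09 minutes.
The hands form a 8-degree angle at 53.09 minutes past 10:00.

Final answer: 53.09 minutes past 10:00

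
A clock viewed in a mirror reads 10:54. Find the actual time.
Reflection across the vertical (12-6) axis maps a hand at angle A degrees to (360 - A) degrees, which sends a reading of T minutes past 12:00 to (720 - T) minutes past 12:00.
Mirror reads 10:54 = 654 minutes past 12:00.
Actual time: (720 - 654) mod 720 = 66 minutes = 1:06.

Final answer: 1:06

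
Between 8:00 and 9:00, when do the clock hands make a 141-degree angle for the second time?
At t minutes past 8:00, the hour hand is at 30 x 8 + 0.5t degrees and the minute hand is at 6t degrees.
The smaller angle between them is 141 degrees when |30H - 5.5t| = 141 or |30H - 5.5t| = 219.
With H = 8, solve 30 x 8 - 5.5t = +/- target for each target:
  t = (30 x 8 - 141) / 5.5 = 18
  t = (30 x 8 + 141) / 5.5 = 69.27 (outside (0, 60))
  t = (30 x 8 - 219) / 5.5 = 3.82
  t = (30 x 8 + 219) / 5.5 = 83.45 (outside (0, 60))
Valid solutions in (0, 60): {3.82, 18} minutes.
The second occurrence is t = 18 minutes.
The hands form a 141-degree angle at 18 minutes past 8:00.

Final answer: 18 minutes past 8:00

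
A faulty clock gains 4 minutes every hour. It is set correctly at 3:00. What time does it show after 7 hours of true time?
For every 60 true minutes, the faulty clock advances 60 + 4 = 64 minutes.
True elapsed: 7 hours = 420 minutes.
Faulty clock advances: 420 x 64/60 = 448 minutes (drift: 28 minutes ahead).
Shown time: 3:00 + 448 minutes = 10:28.

Final answer: 10:28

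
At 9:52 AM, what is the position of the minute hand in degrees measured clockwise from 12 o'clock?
The minute hand moves 6 degrees per minute.
At 9:52: 52 x 6 = 312 degrees

Final answer: 312 degrees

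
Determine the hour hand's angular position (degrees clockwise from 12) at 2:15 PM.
The hour hand moves 30 degrees per hour and 0.5 degrees per minute.
At 2:15: (2) x 30 + 15 x 0.5 = 60 + 7.5 = 67.5 degrees

Final answer: 67.5 degrees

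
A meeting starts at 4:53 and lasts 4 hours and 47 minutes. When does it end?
Starting time: 4:53
Adding 47 minutes to 53 minutes: 53 + 47 = 100 minutes = 1 hour and 40 minutes
Adding 4 hours: 4 + 4 + 1 (carry) = 9
Final time: 9:40

Final answer: 9:40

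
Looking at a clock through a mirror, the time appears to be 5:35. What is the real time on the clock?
Reflection across the vertical (12-6) axis maps a hand at angle A degrees to (360 - A) degrees, which sends a reading of T minutes past 12:00 to (720 - T) minutes past 12:00.
Mirror reads 5:35 = 335 minutes past 12:00.
Actual time: (720 - 335) mod 720 = 385 minutes = 6:25.

Final answer: 6:25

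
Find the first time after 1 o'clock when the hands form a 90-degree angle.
At t minutes past 1:00, the hour hand is at 30 x 1 + 0.5t degrees and the minute hand is at 6t degrees.
The smaller angle between them is 90 degrees when |30H - 5.5t| = 90 or |30H - 5.5t| = 270.
With H = 1, solve 30 x 1 - 5.5t = +/- target for each target:
  t = (30 x 1 - 90) / 5.5 = -10.91 (outside (0, 60))
  t = (30 x 1 + 90) / 5.5 = 21.82
  t = (30 x 1 - 270) / 5.5 = -43.64 (outside (0, 60))
  t = (30 x 1 + 270) / 5.5 = 54.55
Valid solutions in (0, 60): {21.82, 54.55} minutes.
First occurrence: t = 21.82 minutes.
The hands are at right angles at 21.82 minutes past 1:00.

Final answer: 21.82 minutes past 1:00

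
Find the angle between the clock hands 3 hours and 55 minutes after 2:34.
First find the time 3 hours and 55 minutes after 2:34.
Total minutes: 2 x 60 + 34 + 3 x 60 + 55 = 389.
389 mod 720 = 389 minutes = 6:29.
Now compute the angle at 6:29:
Hour hand: 6 x 30 + 29 x 0.5 = 194.5 degrees
Minute hand: 29 x 6 = 174 degrees
Difference: |194.5 - 174| = 20.5 degrees
The angle is 20.5 degrees

Final answer: 20.5 degrees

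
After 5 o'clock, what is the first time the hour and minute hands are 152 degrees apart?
At t minutes past 5:00, the hour hand is at 30 x 5 + 0.5t degrees and the minute hand is at 6t degrees.
The smaller angle between them is 152 degrees when |30H - 5.5t| = 152 or |30H - 5.5t| = 208.
With H = 5, solve 30 x 5 - 5.5t = +/- target for each target:
  t = (30 x 5 - 152) / 5.5 = -0.36 (outside (0, 60))
  t = (30 x 5 + 152) / 5.5 = 54.91
  t = (30 x 5 - 208) / 5.5 = -10.55 (outside (0, 60))
  t = (30 x 5 + 208) / 5.5 = 65.09 (outside (0, 60))
Valid solutions in (0, 60): {54.91} minutes.
The first occurrence is t = 54.91 minutes.
The hands form a 152-degree angle at 54.91 minutes past 5:00.

Final answer: 54.91 minutes past 5:00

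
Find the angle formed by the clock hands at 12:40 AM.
Hour hand position: 0 x 30 + 40 x 0.5 = 20 degrees
Minute hand position: 40 x 6 = 240 degrees
Difference: |20 - 240| = 220 degrees
Since 220 > 180, the smaller angle is 360 - 220 = 140 degrees

Final answer: 140 degrees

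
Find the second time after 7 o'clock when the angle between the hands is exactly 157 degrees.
At t minutes past 7:00, the hour hand is at 30 x 7 + 0.5t degrees and the minute hand is at 6t degrees.
The smaller angle between them is 157 degrees when |30H - 5.5t| = 157 or |30H - 5.5t| = 203.
With H = 7, solve 30 x 7 - 5.5t = +/- target for each target:
  t = (30 x 7 - 157) / 5.5 = 9.64
  t = (30 x 7 + 157) / 5.5 = 66.73 (outside (0, 60))
  t = (30 x 7 - 203) / 5.5 = 1.27
  t = (30 x 7 + 203) / 5.5 = 75.09 (outside (0, 60))
Valid solutions in (0, 60): {1.27, 9.64} minutes.
The second occurrence is t = 9.64 minutes.
The hands form a 157-degree angle at 9.64 minutes past 7:00.

Final answer: 9.64 minutes past 7:00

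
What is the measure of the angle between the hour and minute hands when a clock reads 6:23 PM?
Hour hand position: 6 x 30 + 23 x 0.5 = 191.5 degrees
Minute hand position: 23 x 6 = 138 degrees
Difference: |191.5 - 138| = 53.5 degrees
The angle between the hands is 53.5 degrees

Final answer: 53.5 degrees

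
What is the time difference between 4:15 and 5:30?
From 4:15 to 5:30:
(5 x 60 + 30) - (4 x 60 + 15) = 330 - 255 = 75 minutes
= 1 hour and 15 minutes

Final answer: 1 hour and 15 minutes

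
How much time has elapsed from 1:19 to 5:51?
From 1:19 to 5:51:
(5 x 60 + 51) - (1 x 60 + 19) = 351 - 79 = 272 minutes
= 4 hours and 32 minutes

Final answer: 4 hours and 32 minutes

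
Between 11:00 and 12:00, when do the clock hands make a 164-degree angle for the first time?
At t minutes past 11:00, the hour hand is at 30 x 11 + 0.5t degrees and the minute hand is at 6t degrees.
The smaller angle between them is 164 degrees when |30H - 5.5t| = 164 or |30H - 5.5t| = 196.
With H = 11, solve 30 x 11 - 5.5t = +/- target for each target:
  t = (30 x 11 - 164) / 5.5 = 30.18
  t = (30 x 11 + 164) / 5.5 = 89.82 (outside (0, 60))
  t = (30 x 11 - 196) / 5.5 = 24.36
  t = (30 x 11 + 196) / 5.5 = 95.64 (outside (0, 60))
Valid solutions in (0, 60): {24.36, 30.18} minutes.
The first occurrence is t = 24.36 minutes.
The hands form a 164-degree angle at 24.36 minutes past 11:00.

Final answer: 24.36 minutes past 11:00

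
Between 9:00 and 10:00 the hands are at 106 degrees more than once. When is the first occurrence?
At t minutes past 9:00, the hour hand is at 30 x 9 + 0.5t degrees and the minute hand is at 6t degrees.
The smaller angle between them is 106 degrees when |30H - 5.5t| = 106 or |30H - 5.5t| = 254.
With H = 9, solve 30 x 9 - 5.5t = +/- target for each target:
  t = (30 x 9 - 106) / 5.5 = 29.82
  t = (30 x 9 + 106) / 5.5 = 68.36 (outside (0, 60))
  t = (30 x 9 - 254) / 5.5 = 2.91
  t = (30 x 9 + 254) / 5.5 = 95.27 (outside (0, 60))
Valid solutions in (0, 60): {2.91, 29.82} minutes.
The first occurrence is t = 2.91 minutes.
The hands form a 106-degree angle at 2.91 minutes past 9:00.

Final answer: 2.91 minutes past 9:00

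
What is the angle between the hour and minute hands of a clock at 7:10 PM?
Hour hand position: 7 x 30 + 10 x 0.5 = 215 degrees
Minute hand position: 10 x 6 = 60 degrees
Difference: |215 - 60| = 155 degrees
The angle between the hands is 155 degrees

Final answer: 155 degrees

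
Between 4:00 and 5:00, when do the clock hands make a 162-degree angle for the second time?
At t minutes past 4:00, the hour hand is at 30 x 4 + 0.5t degrees and the minute hand is at 6t degrees.
The smaller angle between them is 162 degrees when |30H - 5.5t| = 162 or |30H - 5.5t| = 198.
With H = 4, solve 30 x 4 - 5.5t = +/- target for each target:
  t = (30 x 4 - 162) / 5.5 = -7.64 (outside (0, 60))
  t = (30 x 4 + 162) / 5.5 = 51.27
  t = (30 x 4 - 198) / 5.5 = -14.18 (outside (0, 60))
  t = (30 x 4 + 198) / 5.5 = 57.82
Valid solutions in (0, 60): {51.27, 57.82} minutes.
The second occurrence is t = 57.82 minutes.
The hands form a 162-degree angle at 57.82 minutes past 4:00.

Final answer: 57.82 minutes past 4:00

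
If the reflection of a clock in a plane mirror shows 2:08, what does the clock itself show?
Reflection across the vertical (12-6) axis maps a hand at angle A degrees to (360 - A) degrees, which sends a reading of T minutes past 12:00 to (720 - T) minutes past 12:00.
Mirror reads 2:08 = 128 minutes past 12:00.
Actual time: (720 - 128) mod 720 = 592 minutes = 9:52.

Final answer: 9:52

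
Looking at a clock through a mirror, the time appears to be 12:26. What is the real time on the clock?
Reflection across the vertical (12-6) axis maps a hand at angle A degrees to (360 - A) degrees, which sends a reading of T minutes past 12:00 to (720 - T) minutes past 12:00.
Mirror reads 12:26 = 26 minutes past 12:00.
Actual time: (720 - 26) mod 720 = 694 minutes = 11:34.

Final answer: 11:34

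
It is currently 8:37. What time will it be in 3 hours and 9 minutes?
Starting time: 8:37
Adding 9 minutes to 37 minutes: 37 + 9 = 46 minutes
Adding 3 hours: 8 + 3 = 11
Final time: 11:46

Final answer: 11:46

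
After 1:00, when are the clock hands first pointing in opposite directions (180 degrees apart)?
For hands to be 180 degrees apart: |30H - 5.5t| = 180
With H = 1: t = (30 x 1 + 180)/5.5 = 38.18 or t = (30 x 1 - 180)/5.5 = -27.27
First valid solution (0 < t < 60): t = 38.18 minutes
The hands are opposite at 38.18 minutes past 1:00.

Final answer: 38.18 minutes past 1:00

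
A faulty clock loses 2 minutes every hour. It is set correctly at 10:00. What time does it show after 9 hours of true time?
For every 60 true minutes, the faulty clock advances 60 - 2 = 58 minutes.
True elapsed: 9 hours = 540 minutes.
Faulty clock advances: 540 x 58/60 = 522 minutes (drift: 18 minutes behind).
Shown time: 10:00 + 522 minutes = 6:42.

Final answer: 6:42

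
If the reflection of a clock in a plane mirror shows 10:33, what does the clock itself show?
Reflection across the vertical (12-6) axis maps a hand at angle A degrees to (360 - A) degrees, which sends a reading of T minutes past 12:00 to (720 - T) minutes past 12:00.
Mirror reads 10:33 = 633 minutes past 12:00.
Actual time: (720 - 633) mod 720 = 87 minutes = 1:27.

Final answer: 1:27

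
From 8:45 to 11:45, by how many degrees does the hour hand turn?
The hour hand moves 0.5 degrees per minute.
Time elapsed: 11:45 - 8:45 = 180 minutes
Angular displacement: 180 x 0.5 = 90 degrees

Final answer: 90 degrees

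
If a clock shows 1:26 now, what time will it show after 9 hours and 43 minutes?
Starting time: 1:26
Adding 43 minutes to 26 minutes: 26 + 43 = 69 minutes = 1 hour and 9 minutes
Adding 9 hours: 1 + 9 + 1 (carry) = 11
Final time: 11:09

Final answer: 11:09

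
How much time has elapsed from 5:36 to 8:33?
From 5:36 to 8:33:
(8 x 60 + 33) - (5 x 60 + 36) = 513 - 336 = 177 minutes
= 2 hours and 57 minutes

Final answer: 2 hours and 57 minutes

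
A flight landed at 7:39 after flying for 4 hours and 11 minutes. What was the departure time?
Starting time: 7:39 = 459 total minutes past 12:00
Subtracting: 4 hours and 11 minutes = 251 minutes
459 - 251 = 208 minutes
= 3 hours and 28 minutes past 12:00 = 3:28

Final answer: 3:28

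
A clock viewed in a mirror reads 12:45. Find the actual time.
Reflection across the vertical (12-6) axis maps a hand at angle A degrees to (360 - A) degrees, which sends a reading of T minutes past 12:00 to (720 - T) minutes past 12:00.
Mirror reads 12:45 = 45 minutes past 12:00.
Actual time: (720 - 45) mod 720 = 675 minutes = 11:15.

Final answer: 11:15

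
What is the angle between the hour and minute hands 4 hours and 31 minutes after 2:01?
First find the time 4 hours and 31 minutes after 2:01.
Total minutes: 2 x 60 + 1 + 4 x 60 + 31 = 392.
392 mod 720 = 392 minutes = 6:32.
Now compute the angle at 6:32:
Hour hand: 6 x 30 + 32 x 0.5 = 196 degrees
Minute hand: 32 x 6 = 192 degrees
Difference: |196 - 192| = 4 degrees
The angle is 4 degrees

Final answer: 4 degrees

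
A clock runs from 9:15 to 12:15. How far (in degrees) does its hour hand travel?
The hour hand moves 0.5 degrees per minute.
Time elapsed: 12:15 - 9:15 = 180 minutes
Angular displacement: 180 x 0.5 = 90 degrees

Final answer: 90 degrees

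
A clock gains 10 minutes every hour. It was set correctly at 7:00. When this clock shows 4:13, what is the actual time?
For every 60 true minutes, the faulty clock advances 70 minutes, so 1 faulty-clock minute corresponds to 60/70 true minutes.
From 7:00 to 4:13 on the faulty dial is 553 minutes.
True elapsed: 553 x 60/70 = 474 minutes = 7 hours and 54 minutes.
True time: 7:00 + 7 hours and 54 minutes = 2:54.

Final answer: 2:54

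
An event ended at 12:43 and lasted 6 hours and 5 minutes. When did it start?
Starting time: 12:43 = 43 total minutes past 12:00
Subtracting: 6 hours and 5 minutes = 365 minutes
43 - 365 = -322 (negative, add 12 hours = 720) = 398 minutes
= 6 hours and 38 minutes past 12:00 = 6:38

Final answer: 6:38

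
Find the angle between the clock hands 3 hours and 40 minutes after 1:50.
First find the time 3 hours and 40 minutes after 1:50.
Total minutes: 1 x 60 + 50 + 3 x 60 + 40 = 330.
330 mod 720 = 330 minutes = 5:30.
Now compute the angle at 5:30:
Hour hand: 5 x 30 + 30 x 0.5 = 165 degrees
Minute hand: 30 x 6 = 180 degrees
Difference: |165 - 180| = 15 degrees
The angle is 15 degrees

Final answer: 15 degrees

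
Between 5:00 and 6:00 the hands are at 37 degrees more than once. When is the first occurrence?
At t minutes past 5:00, the hour hand is at 30 x 5 + 0.5t degrees and the minute hand is at 6t degrees.
The smaller angle between them is 37 degrees when |30H - 5.5t| = 37 or |30H - 5.5t| = 323.
With H = 5, solve 30 x 5 - 5.5t = +/- target for each target:
  t = (30 x 5 - 37) / 5.5 = 20.55
  t = (30 x 5 + 37) / 5.5 = 34
  t = (30 x 5 - 323) / 5.5 = -31.45 (outside (0, 60))
  t = (30 x 5 + 323) / 5.5 = 86 (outside (0, 60))
Valid solutions in (0, 60): {20.55, 34} minutes.
The first occurrence is t = 20.55 minutes.
The hands form a 37-degree angle at 20.55 minutes past 5:00.

Final answer: 20.55 minutes past 5:00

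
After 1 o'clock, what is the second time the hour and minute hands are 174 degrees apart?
At t minutes past 1:00, the hour hand is at 30 x 1 + 0.5t degrees and the minute hand is at 6t degrees.
The smaller angle between them is 174 degrees when |30H - 5.5t| = 174 or |30H - 5.5t| = 186.
With H = 1, solve 30 x 1 - 5.5t = +/- target for each target:
  t = (30 x 1 - 174) / 5.5 = -26.18 (outside (0, 60))
  t = (30 x 1 + 174) / 5.5 = 37.09
  t = (30 x 1 - 186) / 5.5 = -28.36 (outside (0, 60))
  t = (30 x 1 + 186) / 5.5 = 39.27
Valid solutions in (0, 60): {37.09, 39.27} minutes.
The second occurrence is t = 39.27 minutes.
The hands form a 174-degree angle at 39.27 minutes past 1:00.

Final answer: 39.27 minutes past 1:00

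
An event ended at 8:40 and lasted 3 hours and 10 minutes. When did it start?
Starting time: 8:40 = 520 total minutes past 12:00
Subtracting: 3 hours and 10 minutes = 190 minutes
520 - 190 = 330 minutes
= 5 hours and 30 minutes past 12:00 = 5:30

Final answer: 5:30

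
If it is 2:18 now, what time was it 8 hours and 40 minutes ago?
Starting time: 2:18 = 138 total minutes past 12:00
Subtracting: 8 hours and 40 minutes = 520 minutes
138 - 520 = -382 (negative, add 12 hours = 720) = 338 minutes
= 5 hours and 38 minutes past 12:00 = 5:38

Final answer: 5:38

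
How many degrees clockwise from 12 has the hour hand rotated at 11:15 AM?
The hour hand moves 30 degrees per hour and 0.5 degrees per minute.
At 11:15: (11) x 30 + 15 x 0.5 = 330 + 7.5 = 337.5 degrees

Final answer: 337.5 degrees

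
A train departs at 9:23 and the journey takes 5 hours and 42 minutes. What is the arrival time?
Starting time: 9:23
Adding 42 minutes to 23 minutes: 23 + 42 = 65 minutes = 1 hour and 5 minutes
Adding 5 hours: 9 + 5 + 1 (carry) = 15 - 12 = 3
Final time: 3:05

Final answer: 3:05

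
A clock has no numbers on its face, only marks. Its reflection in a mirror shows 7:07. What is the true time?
Reflection across the vertical (12-6) axis maps a hand at angle A degrees to (360 - A) degrees, which sends a reading of T minutes past 12:00 to (720 - T) minutes past 12:00.
Mirror reads 7:07 = 427 minutes past 12:00.
Actual time: (720 - 427) mod 720 = 293 minutes = 4:53.

Final answer: 4:53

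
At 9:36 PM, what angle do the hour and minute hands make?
Hour hand position: 9 x 30 + 36 x 0.5 = 288 degrees
Minute hand position: 36 x 6 = 216 degrees
Difference: |288 - 216| = 72 degrees
The angle between the hands is 72 degrees

Final answer: 72 degrees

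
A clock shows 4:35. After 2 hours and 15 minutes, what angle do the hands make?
First find the time 2 hours and 15 minutes after 4:35.
Total minutes: 4 x 60 + 35 + 2 x 60 + 15 = 410.
410 mod 720 = 410 minutes = 6:50.
Now compute the angle at 6:50:
Hour hand: 6 x 30 + 50 x 0.5 = 205 degrees
Minute hand: 50 x 6 = 300 degrees
Difference: |205 - 300| = 95 degrees
The angle is 95 degrees

Final answer: 95 degrees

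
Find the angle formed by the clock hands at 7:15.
Hour hand position: 7 x 30 + 15 x 0.5 = 217.5 degrees
Minute hand position: 15 x 6 = 90 degrees
Difference: |217.5 - 90| = 127.5 degrees
The angle between the hands is 127.5 degrees

Final answer: 127.5 degrees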